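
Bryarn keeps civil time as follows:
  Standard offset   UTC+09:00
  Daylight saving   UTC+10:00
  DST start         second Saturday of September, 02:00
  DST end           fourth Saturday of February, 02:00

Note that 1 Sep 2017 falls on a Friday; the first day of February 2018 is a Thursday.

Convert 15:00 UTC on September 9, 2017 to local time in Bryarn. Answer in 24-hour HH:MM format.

1 September 2017 is a Friday, so the first Saturday is September 2 and the second is September 9.
1 February 2018 is a Thursday, so the first Saturday is February 3 and the fourth is February 24.
At the standard offset (UTC+09:00), 15:00 UTC + 9h = 00:00 Bryarn standard time (rolling into the next day, 10 September 2017).
The standard-time date in Bryarn, September 10, 2017, lies within the daylight-saving period (9 September 2017 – 24 February 2018), so Bryarn is on daylight time, UTC+10:00.
15:00 UTC + 10h = 01:00 local (rolling into the next day, 10 September 2017).

01:00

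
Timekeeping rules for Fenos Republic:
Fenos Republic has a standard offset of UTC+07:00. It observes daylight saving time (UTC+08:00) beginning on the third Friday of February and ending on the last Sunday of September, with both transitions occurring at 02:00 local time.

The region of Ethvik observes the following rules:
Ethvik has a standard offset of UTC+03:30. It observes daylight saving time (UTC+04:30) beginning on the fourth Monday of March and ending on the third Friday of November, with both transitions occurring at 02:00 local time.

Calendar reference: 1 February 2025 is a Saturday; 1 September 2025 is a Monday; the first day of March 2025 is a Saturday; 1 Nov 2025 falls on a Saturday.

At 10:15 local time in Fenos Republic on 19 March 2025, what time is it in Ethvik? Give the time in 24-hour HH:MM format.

05:45

1 February 2025 is a Saturday, so the first Friday is February 7 and the third is February 21.
1 September 2025 is a Monday, so Sundays fall on 7, 14, 21, 28; the last is September 28.
19 March 2025 lies within the daylight-saving period (21 February – 28 September), so Fenos Republic is on daylight time, UTC+08:00.
10:15 Fenos Republic − 8h = 02:15 UTC.
1 March 2025 is a Saturday, so the first Monday is March 3 and the fourth is March 24.
1 November 2025 is a Saturday, so the first Friday is November 7 and the third is November 21.
At the standard offset (UTC+03:30), 02:15 UTC + 3h30m = 05:45 Ethvik standard time.
The standard-time date in Ethvik, 19 March 2025, is outside the daylight-saving period (24 March – 21 November), so Ethvik is on standard time, UTC+03:30.
02:15 UTC + 3h30m = 05:45 Ethvik.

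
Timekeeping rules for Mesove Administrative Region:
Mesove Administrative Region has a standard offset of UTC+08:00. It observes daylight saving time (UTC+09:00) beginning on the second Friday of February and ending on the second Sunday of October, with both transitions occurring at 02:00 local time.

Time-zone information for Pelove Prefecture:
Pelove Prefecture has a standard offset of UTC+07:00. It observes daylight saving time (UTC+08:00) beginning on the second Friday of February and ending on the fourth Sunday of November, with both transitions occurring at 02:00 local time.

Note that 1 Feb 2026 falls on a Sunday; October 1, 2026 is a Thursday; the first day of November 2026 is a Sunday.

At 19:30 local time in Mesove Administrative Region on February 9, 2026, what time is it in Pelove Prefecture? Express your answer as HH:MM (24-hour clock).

18:30

1 February 2026 is a Sunday, so the first Friday is February 6 and the second is February 13.
1 October 2026 is a Thursday, so the first Sunday is October 4 and the second is October 11.
Daylight saving runs 13 February – 11 October; February 9, 2026 is outside that window, so Mesove Administrative Region is on standard time at UTC+08:00.
19:30 Mesove Administrative Region − 8h = 11:30 UTC.
1 February 2026 is a Sunday, so the first Friday is February 6 and the second is February 13.
1 November 2026 is a Sunday, so the first Sunday is November 1 and the fourth is November 22.
At the standard offset (UTC+07:00), 11:30 UTC + 7h = 18:30 Pelove Prefecture standard time.
The standard-time date in Pelove Prefecture, February 9, 2026, is outside the daylight-saving period (13 February – 22 November), so Pelove Prefecture is on standard time, UTC+07:00.
11:30 UTC + 7h = 18:30 Pelove Prefecture.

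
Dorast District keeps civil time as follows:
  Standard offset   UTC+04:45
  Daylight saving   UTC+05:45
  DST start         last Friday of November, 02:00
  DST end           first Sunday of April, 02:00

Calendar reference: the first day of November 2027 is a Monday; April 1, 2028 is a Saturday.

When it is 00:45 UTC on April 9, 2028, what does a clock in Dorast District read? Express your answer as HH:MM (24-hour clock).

05:30

1 November 2027 is a Monday, so Fridays fall on 5, 12, 19, 26; the last is November 26.
1 April 2028 is a Saturday, so the first Sunday is April 2.
At the standard offset (UTC+04:45), 00:45 UTC + 4h45m = 05:30 Dorast District standard time.
Daylight saving runs 26 November 2027 – 2 April 2028; the standard-time date in Dorast District, April 9, 2028, is outside that window, so Dorast District is on standard time at UTC+04:45.
00:45 UTC + 4h45m = 05:30 local.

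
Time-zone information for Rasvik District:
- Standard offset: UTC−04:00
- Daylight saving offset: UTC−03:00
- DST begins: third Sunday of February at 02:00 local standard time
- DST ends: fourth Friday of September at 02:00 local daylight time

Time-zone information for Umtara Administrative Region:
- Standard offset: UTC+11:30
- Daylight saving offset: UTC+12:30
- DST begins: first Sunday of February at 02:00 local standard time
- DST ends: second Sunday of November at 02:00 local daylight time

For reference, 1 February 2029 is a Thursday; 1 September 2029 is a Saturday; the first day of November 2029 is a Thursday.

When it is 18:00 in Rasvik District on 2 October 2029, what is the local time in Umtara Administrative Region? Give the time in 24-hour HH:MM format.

10:30

1 February 2029 is a Thursday, so the first Sunday is February 4 and the third is February 18.
1 September 2029 is a Saturday, so the first Friday is September 7 and the fourth is September 28.
2 October 2029 does not fall between 18 February and 28 September, so daylight saving is not in effect and Rasvik District is at UTC−04:00.
18:00 Rasvik District + 4h = 22:00 UTC.
1 February 2029 is a Thursday, so the first Sunday is February 4.
1 November 2029 is a Thursday, so the first Sunday is November 4 and the second is November 11.
At the standard offset (UTC+11:30), 22:00 UTC + 11h30m = 09:30 Umtara Administrative Region standard time (rolling into the next day, 3 October 2029).
Daylight saving runs 4 February – 11 November; the standard-time date in Umtara Administrative Region, 3 October 2029, is inside that window, so Umtara Administrative Region is at UTC+12:30.
22:00 UTC + 12h30m = 10:30 Umtara Administrative Region (rolling into the next day, 3 October 2029).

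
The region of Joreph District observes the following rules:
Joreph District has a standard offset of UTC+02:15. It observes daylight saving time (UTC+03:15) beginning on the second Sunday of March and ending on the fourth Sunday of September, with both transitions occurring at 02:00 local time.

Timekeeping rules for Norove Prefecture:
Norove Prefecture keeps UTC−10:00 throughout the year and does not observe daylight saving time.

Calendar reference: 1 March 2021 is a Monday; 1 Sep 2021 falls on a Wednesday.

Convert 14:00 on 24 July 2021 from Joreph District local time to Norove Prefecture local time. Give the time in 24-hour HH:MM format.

00:45

1 March 2021 is a Monday, so the first Sunday is March 7 and the second is March 14.
1 September 2021 is a Wednesday, so the first Sunday is September 5 and the fourth is September 26.
24 July 2021 falls between 14 March and 26 September, so daylight saving is in effect and Joreph District is at UTC+03:15.
14:00 Joreph District − 3h15m = 10:45 UTC.
Norove Prefecture has no daylight saving, so its offset is UTC−10:00 year-round.
10:45 UTC − 10h = 00:45 Norove Prefecture.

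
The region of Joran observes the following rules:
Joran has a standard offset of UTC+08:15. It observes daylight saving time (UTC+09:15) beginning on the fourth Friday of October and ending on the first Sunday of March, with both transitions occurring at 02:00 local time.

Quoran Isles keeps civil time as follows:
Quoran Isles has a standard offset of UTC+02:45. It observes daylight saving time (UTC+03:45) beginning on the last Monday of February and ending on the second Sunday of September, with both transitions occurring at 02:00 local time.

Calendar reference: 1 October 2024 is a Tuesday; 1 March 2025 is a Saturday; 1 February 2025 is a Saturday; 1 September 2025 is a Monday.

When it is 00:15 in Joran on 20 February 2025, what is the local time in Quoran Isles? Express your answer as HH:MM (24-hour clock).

1 October 2024 is a Tuesday, so the first Friday is October 4 and the fourth is October 25.
1 March 2025 is a Saturday, so the first Sunday is March 2.
Daylight saving runs 25 October 2024 – 2 March 2025; 20 February 2025 is inside that window, so Joran is at UTC+09:15.
00:15 Joran − 9h15m = 15:00 UTC (rolling into the previous day, 19 February 2025).
1 February 2025 is a Saturday, so Mondays fall on 3, 10, 17, 24; the last is February 24.
1 September 2025 is a Monday, so the first Sunday is September 7 and the second is September 14.
At the standard offset (UTC+02:45), 15:00 UTC + 2h45m = 17:45 Quoran Isles standard time.
The standard-time date in Quoran Isles, 19 February 2025, is outside the daylight-saving period (24 February – 14 September), so Quoran Isles is on standard time, UTC+02:45.
15:00 UTC + 2h45m = 17:45 Quoran Isles.

17:45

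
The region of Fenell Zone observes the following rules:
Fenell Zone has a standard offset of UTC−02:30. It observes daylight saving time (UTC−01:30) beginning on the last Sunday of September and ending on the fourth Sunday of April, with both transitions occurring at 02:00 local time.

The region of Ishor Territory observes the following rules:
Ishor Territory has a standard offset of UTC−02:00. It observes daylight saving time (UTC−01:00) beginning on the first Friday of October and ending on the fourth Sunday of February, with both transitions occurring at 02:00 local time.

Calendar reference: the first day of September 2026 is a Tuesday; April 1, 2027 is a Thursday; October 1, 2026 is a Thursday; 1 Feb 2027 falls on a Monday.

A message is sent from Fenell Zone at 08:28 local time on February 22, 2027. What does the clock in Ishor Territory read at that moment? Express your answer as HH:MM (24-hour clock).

08:58

1 September 2026 is a Tuesday, so Sundays fall on 6, 13, 20, 27; the last is September 27.
1 April 2027 is a Thursday, so the first Sunday is April 4 and the fourth is April 25.
Daylight saving runs 27 September 2026 – 25 April 2027; February 22, 2027 is inside that window, so Fenell Zone is at UTC−01:30.
08:28 Fenell Zone + 1h30m = 09:58 UTC.
1 October 2026 is a Thursday, so the first Friday is October 2.
1 February 2027 is a Monday, so the first Sunday is February 7 and the fourth is February 28.
At the standard offset (UTC−02:00), 09:58 UTC − 2h = 07:58 Ishor Territory standard time.
Daylight saving runs 2 October 2026 – 28 February 2027; the standard-time date in Ishor Territory, February 22, 2027, is inside that window, so Ishor Territory is at UTC−01:00.
09:58 UTC − 1h = 08:58 Ishor Territory.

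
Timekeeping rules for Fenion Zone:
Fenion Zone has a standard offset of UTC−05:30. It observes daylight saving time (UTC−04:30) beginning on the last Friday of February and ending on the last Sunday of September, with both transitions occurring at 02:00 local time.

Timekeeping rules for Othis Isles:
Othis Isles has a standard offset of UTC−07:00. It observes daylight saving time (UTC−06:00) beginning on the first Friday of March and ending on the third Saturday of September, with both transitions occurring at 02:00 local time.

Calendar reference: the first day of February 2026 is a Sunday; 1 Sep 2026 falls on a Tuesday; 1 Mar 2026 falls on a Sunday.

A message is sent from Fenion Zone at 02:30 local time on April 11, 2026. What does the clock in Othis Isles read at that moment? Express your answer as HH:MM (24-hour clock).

01:00

1 February 2026 is a Sunday, so Fridays fall on 6, 13, 20, 27; the last is February 27.
1 September 2026 is a Tuesday, so Sundays fall on 6, 13, 20, 27; the last is September 27.
April 11, 2026 falls between 27 February and 27 September, so daylight saving is in effect and Fenion Zone is at UTC−04:30.
02:30 Fenion Zone + 4h30m = 07:00 UTC.
1 March 2026 is a Sunday, so the first Friday is March 6.
1 September 2026 is a Tuesday, so the first Saturday is September 5 and the third is September 19.
At the standard offset (UTC−07:00), 07:00 UTC − 7h = 00:00 Othis Isles standard time.
The standard-time date in Othis Isles, April 11, 2026, lies within the daylight-saving period (6 March – 19 September), so Othis Isles is on daylight time, UTC−06:00.
07:00 UTC − 6h = 01:00 Othis Isles.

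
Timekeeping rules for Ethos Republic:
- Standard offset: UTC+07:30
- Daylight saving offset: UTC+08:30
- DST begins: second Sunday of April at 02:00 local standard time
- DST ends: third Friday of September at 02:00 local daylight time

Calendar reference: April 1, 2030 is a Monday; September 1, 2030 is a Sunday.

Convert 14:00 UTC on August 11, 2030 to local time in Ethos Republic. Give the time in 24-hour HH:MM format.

1 April 2030 is a Monday, so the first Sunday is April 7 and the second is April 14.
1 September 2030 is a Sunday, so the first Friday is September 6 and the third is September 20.
At the standard offset (UTC+07:30), 14:00 UTC + 7h30m = 21:30 Ethos Republic standard time.
The standard-time date in Ethos Republic, August 11, 2030, lies within the daylight-saving period (14 April – 20 September), so Ethos Republic is on daylight time, UTC+08:30.
14:00 UTC + 8h30m = 22:30 local.

22:30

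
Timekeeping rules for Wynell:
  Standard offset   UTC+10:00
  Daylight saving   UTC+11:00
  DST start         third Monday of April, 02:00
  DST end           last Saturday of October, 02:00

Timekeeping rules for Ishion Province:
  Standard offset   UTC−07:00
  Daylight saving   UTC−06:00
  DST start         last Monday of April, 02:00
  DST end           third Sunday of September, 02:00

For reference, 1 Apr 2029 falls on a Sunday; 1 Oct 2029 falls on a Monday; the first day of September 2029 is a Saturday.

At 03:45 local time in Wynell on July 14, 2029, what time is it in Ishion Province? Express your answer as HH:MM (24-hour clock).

1 April 2029 is a Sunday, so the first Monday is April 2 and the third is April 16.
1 October 2029 is a Monday, so Saturdays fall on 6, 13, 20, 27; the last is October 27.
July 14, 2029 falls between 16 April and 27 October, so daylight saving is in effect and Wynell is at UTC+11:00.
03:45 Wynell − 11h = 16:45 UTC (rolling into the previous day, 13 July 2029).
1 April 2029 is a Sunday, so Mondays fall on 2, 9, 16, 23, 30; the last is April 30.
1 September 2029 is a Saturday, so the first Sunday is September 2 and the third is September 16.
At the standard offset (UTC−07:00), 16:45 UTC − 7h = 09:45 Ishion Province standard time.
The standard-time date in Ishion Province, July 13, 2029, falls between 30 April and 16 September, so daylight saving is in effect and Ishion Province is at UTC−06:00.
16:45 UTC − 6h = 10:45 Ishion Province.

10:45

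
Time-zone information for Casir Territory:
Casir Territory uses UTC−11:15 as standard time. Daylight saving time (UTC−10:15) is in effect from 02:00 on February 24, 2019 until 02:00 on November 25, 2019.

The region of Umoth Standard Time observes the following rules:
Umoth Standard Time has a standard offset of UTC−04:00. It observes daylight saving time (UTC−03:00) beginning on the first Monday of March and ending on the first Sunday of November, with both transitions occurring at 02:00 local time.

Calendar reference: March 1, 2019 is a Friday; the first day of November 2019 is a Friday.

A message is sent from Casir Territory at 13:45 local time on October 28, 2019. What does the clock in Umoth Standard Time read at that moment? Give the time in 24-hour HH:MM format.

Daylight saving runs 24 February – 25 November; October 28, 2019 is inside that window, so Casir Territory is at UTC−10:15.
13:45 Casir Territory + 10h15m = 00:00 UTC (rolling into the next day, 29 October 2019).
1 March 2019 is a Friday, so the first Monday is March 4.
1 November 2019 is a Friday, so the first Sunday is November 3.
At the standard offset (UTC−04:00), 00:00 UTC − 4h = 20:00 Umoth Standard Time standard time (rolling into the previous day, 28 October 2019).
The standard-time date in Umoth Standard Time, October 28, 2019, falls between 4 March and 3 November, so daylight saving is in effect and Umoth Standard Time is at UTC−03:00.
00:00 UTC − 3h = 21:00 Umoth Standard Time (rolling into the previous day, 28 October 2019).

21:00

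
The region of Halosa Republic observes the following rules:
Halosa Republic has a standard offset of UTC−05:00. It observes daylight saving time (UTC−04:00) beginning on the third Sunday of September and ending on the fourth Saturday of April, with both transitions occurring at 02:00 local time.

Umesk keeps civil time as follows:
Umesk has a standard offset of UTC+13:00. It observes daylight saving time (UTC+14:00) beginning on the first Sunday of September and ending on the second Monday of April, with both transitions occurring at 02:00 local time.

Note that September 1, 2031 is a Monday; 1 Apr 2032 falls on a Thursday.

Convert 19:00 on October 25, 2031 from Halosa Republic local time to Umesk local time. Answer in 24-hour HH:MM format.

1 September 2031 is a Monday, so the first Sunday is September 7 and the third is September 21.
1 April 2032 is a Thursday, so the first Saturday is April 3 and the fourth is April 24.
October 25, 2031 lies within the daylight-saving period (21 September 2031 – 24 April 2032), so Halosa Republic is on daylight time, UTC−04:00.
19:00 Halosa Republic + 4h = 23:00 UTC.
1 September 2031 is a Monday, so the first Sunday is September 7.
1 April 2032 is a Thursday, so the first Monday is April 5 and the second is April 12.
At the standard offset (UTC+13:00), 23:00 UTC + 13h = 12:00 Umesk standard time (rolling into the next day, 26 October 2031).
The standard-time date in Umesk, October 26, 2031, falls between 7 September 2031 and 12 April 2032, so daylight saving is in effect and Umesk is at UTC+14:00.
23:00 UTC + 14h = 13:00 Umesk (rolling into the next day, 26 October 2031).

13:00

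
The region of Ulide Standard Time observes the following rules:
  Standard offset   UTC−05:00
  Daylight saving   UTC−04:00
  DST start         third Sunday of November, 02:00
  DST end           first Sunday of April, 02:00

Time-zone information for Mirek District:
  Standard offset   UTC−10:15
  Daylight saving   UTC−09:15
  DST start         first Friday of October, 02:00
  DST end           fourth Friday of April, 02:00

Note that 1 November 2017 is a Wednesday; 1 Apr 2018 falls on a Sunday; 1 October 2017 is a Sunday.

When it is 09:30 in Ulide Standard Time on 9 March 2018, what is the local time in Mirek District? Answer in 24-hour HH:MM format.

1 November 2017 is a Wednesday, so the first Sunday is November 5 and the third is November 19.
1 April 2018 is a Sunday, so the first Sunday is April 1.
9 March 2018 lies within the daylight-saving period (19 November 2017 – 1 April 2018), so Ulide Standard Time is on daylight time, UTC−04:00.
09:30 Ulide Standard Time + 4h = 13:30 UTC.
1 October 2017 is a Sunday, so the first Friday is October 6.
1 April 2018 is a Sunday, so the first Friday is April 6 and the fourth is April 27.
At the standard offset (UTC−10:15), 13:30 UTC − 10h15m = 03:15 Mirek District standard time.
The standard-time date in Mirek District, 9 March 2018, lies within the daylight-saving period (6 October 2017 – 27 April 2018), so Mirek District is on daylight time, UTC−09:15.
13:30 UTC − 9h15m = 04:15 Mirek District.

04:15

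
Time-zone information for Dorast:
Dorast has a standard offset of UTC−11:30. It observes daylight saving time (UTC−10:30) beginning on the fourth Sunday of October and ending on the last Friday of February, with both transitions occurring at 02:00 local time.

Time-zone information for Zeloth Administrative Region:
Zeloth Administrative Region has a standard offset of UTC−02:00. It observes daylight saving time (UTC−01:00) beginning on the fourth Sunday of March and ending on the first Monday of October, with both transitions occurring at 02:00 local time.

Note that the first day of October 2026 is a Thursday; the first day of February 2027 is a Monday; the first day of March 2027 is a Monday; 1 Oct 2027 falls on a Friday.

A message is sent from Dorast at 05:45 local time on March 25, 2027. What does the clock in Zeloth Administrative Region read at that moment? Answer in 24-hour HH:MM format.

1 October 2026 is a Thursday, so the first Sunday is October 4 and the fourth is October 25.
1 February 2027 is a Monday, so Fridays fall on 5, 12, 19, 26; the last is February 26.
Daylight saving runs 25 October 2026 – 26 February 2027; March 25, 2027 is outside that window, so Dorast is on standard time at UTC−11:30.
05:45 Dorast + 11h30m = 17:15 UTC.
1 March 2027 is a Monday, so the first Sunday is March 7 and the fourth is March 28.
1 October 2027 is a Friday, so the first Monday is October 4.
At the standard offset (UTC−02:00), 17:15 UTC − 2h = 15:15 Zeloth Administrative Region standard time.
The standard-time date in Zeloth Administrative Region, March 25, 2027, is outside the daylight-saving period (28 March – 4 October), so Zeloth Administrative Region is on standard time, UTC−02:00.
17:15 UTC − 2h = 15:15 Zeloth Administrative Region.

15:15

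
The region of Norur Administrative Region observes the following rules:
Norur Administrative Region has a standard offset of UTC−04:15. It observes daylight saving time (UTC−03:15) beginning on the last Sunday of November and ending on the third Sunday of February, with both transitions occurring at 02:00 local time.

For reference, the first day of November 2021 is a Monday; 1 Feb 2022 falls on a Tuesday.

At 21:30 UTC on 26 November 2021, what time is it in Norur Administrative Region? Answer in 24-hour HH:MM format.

1 November 2021 is a Monday, so Sundays fall on 7, 14, 21, 28; the last is November 28.
1 February 2022 is a Tuesday, so the first Sunday is February 6 and the third is February 20.
At the standard offset (UTC−04:15), 21:30 UTC − 4h15m = 17:15 Norur Administrative Region standard time.
The standard-time date in Norur Administrative Region, 26 November 2021, does not fall between 28 November 2021 and 20 February 2022, so daylight saving is not in effect and Norur Administrative Region is at UTC−04:15.
21:30 UTC − 4h15m = 17:15 local.

17:15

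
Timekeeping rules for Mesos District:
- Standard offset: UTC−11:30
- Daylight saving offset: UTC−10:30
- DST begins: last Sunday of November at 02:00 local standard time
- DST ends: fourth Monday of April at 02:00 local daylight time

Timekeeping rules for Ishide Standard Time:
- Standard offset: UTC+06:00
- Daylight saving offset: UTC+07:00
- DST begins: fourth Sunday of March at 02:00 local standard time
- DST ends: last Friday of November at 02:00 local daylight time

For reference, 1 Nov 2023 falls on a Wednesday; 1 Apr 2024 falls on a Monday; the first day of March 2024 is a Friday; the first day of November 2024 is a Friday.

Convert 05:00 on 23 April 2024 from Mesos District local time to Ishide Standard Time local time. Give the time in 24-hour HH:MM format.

23:30

1 November 2023 is a Wednesday, so Sundays fall on 5, 12, 19, 26; the last is November 26.
1 April 2024 is a Monday, so the first Monday is April 1 and the fourth is April 22.
23 April 2024 does not fall between 26 November 2023 and 22 April 2024, so daylight saving is not in effect and Mesos District is at UTC−11:30.
05:00 Mesos District + 11h30m = 16:30 UTC.
1 March 2024 is a Friday, so the first Sunday is March 3 and the fourth is March 24.
1 November 2024 is a Friday, so Fridays fall on 1, 8, 15, 22, 29; the last is November 29.
At the standard offset (UTC+06:00), 16:30 UTC + 6h = 22:30 Ishide Standard Time standard time.
The standard-time date in Ishide Standard Time, 23 April 2024, falls between 24 March and 29 November, so daylight saving is in effect and Ishide Standard Time is at UTC+07:00.
16:30 UTC + 7h = 23:30 Ishide Standard Time.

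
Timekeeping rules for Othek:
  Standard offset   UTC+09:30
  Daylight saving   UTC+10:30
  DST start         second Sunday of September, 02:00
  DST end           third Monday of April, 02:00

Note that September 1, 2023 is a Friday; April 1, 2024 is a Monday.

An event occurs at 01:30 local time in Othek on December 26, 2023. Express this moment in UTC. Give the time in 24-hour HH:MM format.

1 September 2023 is a Friday, so the first Sunday is September 3 and the second is September 10.
1 April 2024 is a Monday, so the first Monday is April 1 and the third is April 15.
December 26, 2023 lies within the daylight-saving period (10 September 2023 – 15 April 2024), so Othek is on daylight time, UTC+10:30.
01:30 local − 10h30m = 15:00 UTC (rolling into the previous day, 25 December 2023).

15:00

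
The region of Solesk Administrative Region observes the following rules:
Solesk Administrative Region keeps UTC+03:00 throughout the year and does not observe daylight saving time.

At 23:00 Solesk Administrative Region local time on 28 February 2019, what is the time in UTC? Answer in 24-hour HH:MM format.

Solesk Administrative Region stays on UTC+03:00 all year.
23:00 local − 3h = 20:00 UTC.

20:00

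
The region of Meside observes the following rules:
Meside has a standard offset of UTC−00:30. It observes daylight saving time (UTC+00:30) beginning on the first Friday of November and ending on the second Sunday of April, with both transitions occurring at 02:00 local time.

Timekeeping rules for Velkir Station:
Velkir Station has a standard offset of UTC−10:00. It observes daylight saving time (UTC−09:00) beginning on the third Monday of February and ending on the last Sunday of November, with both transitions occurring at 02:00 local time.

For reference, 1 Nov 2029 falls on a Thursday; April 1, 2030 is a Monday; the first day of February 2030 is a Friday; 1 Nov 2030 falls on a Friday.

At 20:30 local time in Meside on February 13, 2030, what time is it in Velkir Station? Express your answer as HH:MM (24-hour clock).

10:00

1 November 2029 is a Thursday, so the first Friday is November 2.
1 April 2030 is a Monday, so the first Sunday is April 7 and the second is April 14.
February 13, 2030 lies within the daylight-saving period (2 November 2029 – 14 April 2030), so Meside is on daylight time, UTC+00:30.
20:30 Meside − 0h30m = 20:00 UTC.
1 February 2030 is a Friday, so the first Monday is February 4 and the third is February 18.
1 November 2030 is a Friday, so Sundays fall on 3, 10, 17, 24; the last is November 24.
At the standard offset (UTC−10:00), 20:00 UTC − 10h = 10:00 Velkir Station standard time.
The standard-time date in Velkir Station, February 13, 2030, does not fall between 18 February and 24 November, so daylight saving is not in effect and Velkir Station is at UTC−10:00.
20:00 UTC − 10h = 10:00 Velkir Station.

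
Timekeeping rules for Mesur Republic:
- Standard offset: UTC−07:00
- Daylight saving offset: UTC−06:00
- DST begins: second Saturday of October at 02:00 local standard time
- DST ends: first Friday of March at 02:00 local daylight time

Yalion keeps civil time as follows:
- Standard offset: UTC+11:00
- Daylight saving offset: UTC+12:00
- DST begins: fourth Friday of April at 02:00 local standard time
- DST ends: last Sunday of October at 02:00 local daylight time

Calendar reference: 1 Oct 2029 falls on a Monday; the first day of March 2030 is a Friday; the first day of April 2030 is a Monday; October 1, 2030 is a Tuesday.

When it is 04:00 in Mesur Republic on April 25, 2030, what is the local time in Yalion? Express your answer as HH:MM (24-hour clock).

22:00

1 October 2029 is a Monday, so the first Saturday is October 6 and the second is October 13.
1 March 2030 is a Friday, so the first Friday is March 1.
April 25, 2030 is outside the daylight-saving period (13 October 2029 – 1 March 2030), so Mesur Republic is on standard time, UTC−07:00.
04:00 Mesur Republic + 7h = 11:00 UTC.
1 April 2030 is a Monday, so the first Friday is April 5 and the fourth is April 26.
1 October 2030 is a Tuesday, so Sundays fall on 6, 13, 20, 27; the last is October 27.
At the standard offset (UTC+11:00), 11:00 UTC + 11h = 22:00 Yalion standard time.
The standard-time date in Yalion, April 25, 2030, does not fall between 26 April and 27 October, so daylight saving is not in effect and Yalion is at UTC+11:00.
11:00 UTC + 11h = 22:00 Yalion.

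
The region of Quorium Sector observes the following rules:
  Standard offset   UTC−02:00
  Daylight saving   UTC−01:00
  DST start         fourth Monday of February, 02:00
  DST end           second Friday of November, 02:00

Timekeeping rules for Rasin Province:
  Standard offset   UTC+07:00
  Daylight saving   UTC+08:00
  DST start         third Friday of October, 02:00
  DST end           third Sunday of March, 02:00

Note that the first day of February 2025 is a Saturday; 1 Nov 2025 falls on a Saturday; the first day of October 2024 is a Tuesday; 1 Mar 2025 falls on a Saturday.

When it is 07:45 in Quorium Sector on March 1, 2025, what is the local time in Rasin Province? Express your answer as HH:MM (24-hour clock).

1 February 2025 is a Saturday, so the first Monday is February 3 and the fourth is February 24.
1 November 2025 is a Saturday, so the first Friday is November 7 and the second is November 14.
March 1, 2025 falls between 24 February and 14 November, so daylight saving is in effect and Quorium Sector is at UTC−01:00.
07:45 Quorium Sector + 1h = 08:45 UTC.
1 October 2024 is a Tuesday, so the first Friday is October 4 and the third is October 18.
1 March 2025 is a Saturday, so the first Sunday is March 2 and the third is March 16.
At the standard offset (UTC+07:00), 08:45 UTC + 7h = 15:45 Rasin Province standard time.
The standard-time date in Rasin Province, March 1, 2025, lies within the daylight-saving period (18 October 2024 – 16 March 2025), so Rasin Province is on daylight time, UTC+08:00.
08:45 UTC + 8h = 16:45 Rasin Province.

16:45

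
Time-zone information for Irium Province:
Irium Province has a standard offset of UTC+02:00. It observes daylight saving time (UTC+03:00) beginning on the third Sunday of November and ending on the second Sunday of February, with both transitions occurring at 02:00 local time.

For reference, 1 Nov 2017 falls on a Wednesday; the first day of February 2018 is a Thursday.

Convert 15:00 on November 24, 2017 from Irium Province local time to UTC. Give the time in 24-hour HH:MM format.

1 November 2017 is a Wednesday, so the first Sunday is November 5 and the third is November 19.
1 February 2018 is a Thursday, so the first Sunday is February 4 and the second is February 11.
November 24, 2017 lies within the daylight-saving period (19 November 2017 – 11 February 2018), so Irium Province is on daylight time, UTC+03:00.
15:00 local − 3h = 12:00 UTC.

12:00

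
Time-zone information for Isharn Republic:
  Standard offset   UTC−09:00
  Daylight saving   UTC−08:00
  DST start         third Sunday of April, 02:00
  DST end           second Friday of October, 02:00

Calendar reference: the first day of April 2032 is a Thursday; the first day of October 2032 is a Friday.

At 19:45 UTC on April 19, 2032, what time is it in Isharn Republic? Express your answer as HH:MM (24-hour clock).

11:45

1 April 2032 is a Thursday, so the first Sunday is April 4 and the third is April 18.
1 October 2032 is a Friday, so the first Friday is October 1 and the second is October 8.
At the standard offset (UTC−09:00), 19:45 UTC − 9h = 10:45 Isharn Republic standard time.
The standard-time date in Isharn Republic, April 19, 2032, falls between 18 April and 8 October, so daylight saving is in effect and Isharn Republic is at UTC−08:00.
19:45 UTC − 8h = 11:45 local.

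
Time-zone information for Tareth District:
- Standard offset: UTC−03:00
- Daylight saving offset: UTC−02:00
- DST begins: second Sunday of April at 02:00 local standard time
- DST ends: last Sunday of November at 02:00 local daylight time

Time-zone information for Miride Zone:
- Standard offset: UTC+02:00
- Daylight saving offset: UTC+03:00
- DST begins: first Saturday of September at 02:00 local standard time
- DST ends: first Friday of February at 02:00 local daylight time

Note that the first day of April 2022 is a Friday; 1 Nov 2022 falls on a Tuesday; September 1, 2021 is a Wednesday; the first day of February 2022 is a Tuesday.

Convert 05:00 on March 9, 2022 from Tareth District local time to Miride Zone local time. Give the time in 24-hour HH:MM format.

1 April 2022 is a Friday, so the first Sunday is April 3 and the second is April 10.
1 November 2022 is a Tuesday, so Sundays fall on 6, 13, 20, 27; the last is November 27.
March 9, 2022 is outside the daylight-saving period (10 April – 27 November), so Tareth District is on standard time, UTC−03:00.
05:00 Tareth District + 3h = 08:00 UTC.
1 September 2021 is a Wednesday, so the first Saturday is September 4.
1 February 2022 is a Tuesday, so the first Friday is February 4.
At the standard offset (UTC+02:00), 08:00 UTC + 2h = 10:00 Miride Zone standard time.
The standard-time date in Miride Zone, March 9, 2022, is outside the daylight-saving period (4 September 2021 – 4 February 2022), so Miride Zone is on standard time, UTC+02:00.
08:00 UTC + 2h = 10:00 Miride Zone.

10:00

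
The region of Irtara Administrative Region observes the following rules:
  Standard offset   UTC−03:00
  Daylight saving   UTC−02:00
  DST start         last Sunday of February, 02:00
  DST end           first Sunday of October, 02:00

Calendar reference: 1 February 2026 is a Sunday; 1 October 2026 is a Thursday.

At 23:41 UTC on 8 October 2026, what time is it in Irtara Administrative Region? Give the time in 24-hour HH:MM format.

20:41

1 February 2026 is a Sunday, so Sundays fall on 1, 8, 15, 22; the last is February 22.
1 October 2026 is a Thursday, so the first Sunday is October 4.
At the standard offset (UTC−03:00), 23:41 UTC − 3h = 20:41 Irtara Administrative Region standard time.
Daylight saving runs 22 February – 4 October; the standard-time date in Irtara Administrative Region, 8 October 2026, is outside that window, so Irtara Administrative Region is on standard time at UTC−03:00.
23:41 UTC − 3h = 20:41 local.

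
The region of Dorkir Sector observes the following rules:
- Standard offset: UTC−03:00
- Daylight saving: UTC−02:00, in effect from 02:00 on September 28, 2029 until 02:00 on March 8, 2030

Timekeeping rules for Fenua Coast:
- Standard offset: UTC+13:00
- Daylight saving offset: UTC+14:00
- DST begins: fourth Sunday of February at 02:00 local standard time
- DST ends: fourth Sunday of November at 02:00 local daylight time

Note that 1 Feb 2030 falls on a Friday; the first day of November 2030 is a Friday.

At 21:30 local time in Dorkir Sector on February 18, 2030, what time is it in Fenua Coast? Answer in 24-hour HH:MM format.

February 18, 2030 falls between 28 September 2029 and 8 March 2030, so daylight saving is in effect and Dorkir Sector is at UTC−02:00.
21:30 Dorkir Sector + 2h = 23:30 UTC.
1 February 2030 is a Friday, so the first Sunday is February 3 and the fourth is February 24.
1 November 2030 is a Friday, so the first Sunday is November 3 and the fourth is November 24.
At the standard offset (UTC+13:00), 23:30 UTC + 13h = 12:30 Fenua Coast standard time (rolling into the next day, 19 February 2030).
Daylight saving runs 24 February – 24 November; the standard-time date in Fenua Coast, February 19, 2030, is outside that window, so Fenua Coast is on standard time at UTC+13:00.
23:30 UTC + 13h = 12:30 Fenua Coast (rolling into the next day, 19 February 2030).

12:30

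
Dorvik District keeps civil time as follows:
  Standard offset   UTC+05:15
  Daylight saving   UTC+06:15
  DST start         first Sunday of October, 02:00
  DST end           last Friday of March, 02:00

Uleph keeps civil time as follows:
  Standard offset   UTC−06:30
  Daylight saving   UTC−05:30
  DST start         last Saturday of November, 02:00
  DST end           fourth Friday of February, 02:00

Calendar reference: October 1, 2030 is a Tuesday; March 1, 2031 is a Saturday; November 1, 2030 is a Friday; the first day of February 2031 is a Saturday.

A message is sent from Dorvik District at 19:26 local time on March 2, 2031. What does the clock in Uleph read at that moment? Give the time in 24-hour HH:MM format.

1 October 2030 is a Tuesday, so the first Sunday is October 6.
1 March 2031 is a Saturday, so Fridays fall on 7, 14, 21, 28; the last is March 28.
Daylight saving runs 6 October 2030 – 28 March 2031; March 2, 2031 is inside that window, so Dorvik District is at UTC+06:15.
19:26 Dorvik District − 6h15m = 13:11 UTC.
1 November 2030 is a Friday, so Saturdays fall on 2, 9, 16, 23, 30; the last is November 30.
1 February 2031 is a Saturday, so the first Friday is February 7 and the fourth is February 28.
At the standard offset (UTC−06:30), 13:11 UTC − 6h30m = 06:41 Uleph standard time.
The standard-time date in Uleph, March 2, 2031, is outside the daylight-saving period (30 November 2030 – 28 February 2031), so Uleph is on standard time, UTC−06:30.
13:11 UTC − 6h30m = 06:41 Uleph.

06:41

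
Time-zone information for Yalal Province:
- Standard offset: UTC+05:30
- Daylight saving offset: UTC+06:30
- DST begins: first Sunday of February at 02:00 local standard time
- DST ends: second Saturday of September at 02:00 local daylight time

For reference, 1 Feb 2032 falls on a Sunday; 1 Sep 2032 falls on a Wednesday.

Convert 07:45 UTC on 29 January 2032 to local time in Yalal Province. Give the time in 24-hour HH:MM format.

1 February 2032 is a Sunday, so the first Sunday is February 1.
1 September 2032 is a Wednesday, so the first Saturday is September 4 and the second is September 11.
At the standard offset (UTC+05:30), 07:45 UTC + 5h30m = 13:15 Yalal Province standard time.
Daylight saving runs 1 February – 11 September; the standard-time date in Yalal Province, 29 January 2032, is outside that window, so Yalal Province is on standard time at UTC+05:30.
07:45 UTC + 5h30m = 13:15 local.

13:15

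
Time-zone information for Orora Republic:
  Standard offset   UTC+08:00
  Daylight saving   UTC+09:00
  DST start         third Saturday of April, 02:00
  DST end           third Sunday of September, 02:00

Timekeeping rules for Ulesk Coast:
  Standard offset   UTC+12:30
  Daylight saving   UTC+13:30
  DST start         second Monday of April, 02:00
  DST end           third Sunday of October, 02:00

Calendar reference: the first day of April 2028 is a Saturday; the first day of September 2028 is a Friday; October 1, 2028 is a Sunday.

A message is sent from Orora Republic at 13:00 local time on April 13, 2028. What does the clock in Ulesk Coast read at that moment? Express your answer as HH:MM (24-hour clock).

18:30

1 April 2028 is a Saturday, so the first Saturday is April 1 and the third is April 15.
1 September 2028 is a Friday, so the first Sunday is September 3 and the third is September 17.
April 13, 2028 is outside the daylight-saving period (15 April – 17 September), so Orora Republic is on standard time, UTC+08:00.
13:00 Orora Republic − 8h = 05:00 UTC.
1 April 2028 is a Saturday, so the first Monday is April 3 and the second is April 10.
1 October 2028 is a Sunday, so the first Sunday is October 1 and the third is October 15.
At the standard offset (UTC+12:30), 05:00 UTC + 12h30m = 17:30 Ulesk Coast standard time.
The standard-time date in Ulesk Coast, April 13, 2028, falls between 10 April and 15 October, so daylight saving is in effect and Ulesk Coast is at UTC+13:30.
05:00 UTC + 13h30m = 18:30 Ulesk Coast.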